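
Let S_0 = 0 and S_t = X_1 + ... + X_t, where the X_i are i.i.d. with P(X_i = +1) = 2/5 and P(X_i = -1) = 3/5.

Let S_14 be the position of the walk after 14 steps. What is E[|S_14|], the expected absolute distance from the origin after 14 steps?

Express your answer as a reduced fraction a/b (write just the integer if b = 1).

S_14 takes values m ≡ 0 (mod 2) with |m| ≤ 14; P(S_14=m) = C(14,(14+m)/2) · (2/5)^((14+m)/2) · (3/5)^((14-m)/2).
Distribution: P(S=-14)=4782969/6103515625, P(S=-12)=44641044/6103515625, P(S=-10)=193444524/6103515625, P(S=-8)=515852064/6103515625, P(S=-6)=945728784/6103515625, P(S=-4)=1260971712/6103515625, P(S=-2)=1260971712/6103515625, P(S=0)=960740352/6103515625, P(S=2)=560431872/6103515625, P(S=4)=249080832/6103515625, P(S=6)=83026944/6103515625, P(S=8)=20127744/6103515625, P(S=10)=3354624/6103515625, P(S=12)=344064/6103515625, P(S=14)=16384/6103515625
E[|S_14|] = Σ_m |m|·P(S_14=m) = 22718393894/6103515625

Answer: 22718393894/6103515625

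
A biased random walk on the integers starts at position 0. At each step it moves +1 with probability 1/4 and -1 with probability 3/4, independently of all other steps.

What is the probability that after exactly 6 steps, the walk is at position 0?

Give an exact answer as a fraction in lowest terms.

Answer: 135/1024

Derivation:
To be at 0 after 6 steps: need exactly 3 steps of +1 and 3 of -1.
Number of such sequences: C(6,3) = 20
Each has probability (1/4)^3 · (3/4)^3 = 27/4096
P = 20 · 27/4096 = 135/1024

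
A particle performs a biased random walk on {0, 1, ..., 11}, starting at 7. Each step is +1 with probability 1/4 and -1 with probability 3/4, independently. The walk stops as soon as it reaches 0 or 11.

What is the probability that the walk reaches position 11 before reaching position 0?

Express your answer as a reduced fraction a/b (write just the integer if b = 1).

Answer: 1093/88573

Derivation:
Biased walk: p = 1/4, q = 3/4, r = q/p = 3
Gambler's ruin: P(hit 11 before 0 | start at 7) = (1 - r^a)/(1 - r^N)
r^7 = 2187; r^11 = 177147
P = (1 - 2187) / (1 - 177147) = -2186 / -177146 = 1093/88573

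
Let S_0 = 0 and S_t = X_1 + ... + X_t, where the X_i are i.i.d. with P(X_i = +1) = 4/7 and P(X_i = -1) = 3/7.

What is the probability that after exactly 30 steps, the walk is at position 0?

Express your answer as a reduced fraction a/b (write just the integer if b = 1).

Answer: 2389898977236332429967360/22539340290692258087863249

Derivation:
To be at 0 after 30 steps: need exactly 15 steps of +1 and 15 of -1.
Number of such sequences: C(30,15) = 155117520
Each has probability (4/7)^15 · (3/7)^15 = 15407021574586368/22539340290692258087863249
P = 155117520 · 15407021574586368/22539340290692258087863249 = 2389898977236332429967360/22539340290692258087863249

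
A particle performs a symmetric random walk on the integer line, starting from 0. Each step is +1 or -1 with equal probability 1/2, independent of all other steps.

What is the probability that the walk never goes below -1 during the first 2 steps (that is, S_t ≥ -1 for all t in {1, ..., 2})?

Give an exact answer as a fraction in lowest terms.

Let f(t,s) = #length-t paths at position s with S_1..S_t all ≥ -1.
f(t,s) = f(t-1,s-1) + f(t-1,s+1) for s ≥ -1; f(t,s) = 0 for s < -1.
t=0: f(0,0)=1
t=1: f(1,-1)=1 f(1,1)=1
t=2: f(2,0)=2 f(2,2)=1
Σ_s f(2,s) = 3
P = 3/4 = 3/4

Answer: 3/4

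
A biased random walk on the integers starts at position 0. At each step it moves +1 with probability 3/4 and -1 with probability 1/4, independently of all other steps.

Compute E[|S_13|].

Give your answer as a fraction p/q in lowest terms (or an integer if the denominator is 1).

Answer: 27580423/4194304

Derivation:
S_13 takes values m ≡ 1 (mod 2) with |m| ≤ 13; P(S_13=m) = C(13,(13+m)/2) · (3/4)^((13+m)/2) · (1/4)^((13-m)/2).
Distribution: P(S=-13)=1/67108864, P(S=-11)=39/67108864, P(S=-9)=351/33554432, P(S=-7)=3861/33554432, P(S=-5)=57915/67108864, P(S=-3)=312741/67108864, P(S=-1)=312741/16777216, P(S=1)=938223/16777216, P(S=3)=8444007/67108864, P(S=5)=14073345/67108864, P(S=7)=8444007/33554432, P(S=9)=6908733/33554432, P(S=11)=6908733/67108864, P(S=13)=1594323/67108864
E[|S_13|] = Σ_m |m|·P(S_13=m) = 27580423/4194304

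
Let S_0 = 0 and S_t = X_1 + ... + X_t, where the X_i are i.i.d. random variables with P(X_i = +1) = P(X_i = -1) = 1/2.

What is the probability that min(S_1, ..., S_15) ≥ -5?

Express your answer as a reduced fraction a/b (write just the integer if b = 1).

Answer: 14443/16384

Derivation:
Let f(t,s) = #length-t paths at position s with S_1..S_t all ≥ -5.
f(t,s) = f(t-1,s-1) + f(t-1,s+1) for s ≥ -5; f(t,s) = 0 for s < -5.
t=0: f(0,0)=1
t=1: f(1,-1)=1 f(1,1)=1
t=2: f(2,-2)=1 f(2,0)=2 f(2,2)=1
t=3: f(3,-3)=1 f(3,-1)=3 f(3,1)=3 f(3,3)=1
t=4: f(4,-4)=1 f(4,-2)=4 f(4,0)=6 f(4,2)=4 f(4,4)=1
t=5: f(5,-5)=1 f(5,-3)=5 f(5,-1)=10 f(5,1)=10 f(5,3)=5 f(5,5)=1
t=6: f(6,-4)=6 f(6,-2)=15 f(6,0)=20 f(6,2)=15 f(6,4)=6 f(6,6)=1
t=7: f(7,-5)=6 f(7,-3)=21 f(7,-1)=35 f(7,1)=35 f(7,3)=21 f(7,5)=7 f(7,7)=1
t=8: f(8,-4)=27 f(8,-2)=56 f(8,0)=70 f(8,2)=56 f(8,4)=28 f(8,6)=8 f(8,8)=1
t=9: f(9,-5)=27 f(9,-3)=83 f(9,-1)=126 f(9,1)=126 f(9,3)=84 f(9,5)=36 f(9,7)=9 f(9,9)=1
t=10: f(10,-4)=110 f(10,-2)=209 f(10,0)=252 f(10,2)=210 f(10,4)=120 f(10,6)=45 f(10,8)=10 f(10,10)=1
t=11: f(11,-5)=110 f(11,-3)=319 f(11,-1)=461 f(11,1)=462 f(11,3)=330 f(11,5)=165 f(11,7)=55 f(11,9)=11 f(11,11)=1
t=12: f(12,-4)=429 f(12,-2)=780 f(12,0)=923 f(12,2)=792 f(12,4)=495 f(12,6)=220 f(12,8)=66 f(12,10)=12 f(12,12)=1
t=13: f(13,-5)=429 f(13,-3)=1209 f(13,-1)=1703 f(13,1)=1715 f(13,3)=1287 f(13,5)=715 f(13,7)=286 f(13,9)=78 f(13,11)=13 f(13,13)=1
t=14: f(14,-4)=1638 f(14,-2)=2912 f(14,0)=3418 f(14,2)=3002 f(14,4)=2002 f(14,6)=1001 f(14,8)=364 f(14,10)=91 f(14,12)=14 f(14,14)=1
t=15: f(15,-5)=1638 f(15,-3)=4550 f(15,-1)=6330 f(15,1)=6420 f(15,3)=5004 f(15,5)=3003 f(15,7)=1365 f(15,9)=455 f(15,11)=105 f(15,13)=15 f(15,15)=1
Σ_s f(15,s) = 28886
P = 28886/32768 = 14443/16384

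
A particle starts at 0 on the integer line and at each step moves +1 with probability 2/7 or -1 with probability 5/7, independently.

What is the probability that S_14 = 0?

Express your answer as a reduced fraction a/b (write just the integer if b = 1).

Answer: 34320000000/678223072849

Derivation:
To be at 0 after 14 steps: need exactly 7 steps of +1 and 7 of -1.
Number of such sequences: C(14,7) = 3432
Each has probability (2/7)^7 · (5/7)^7 = 10000000/678223072849
P = 3432 · 10000000/678223072849 = 34320000000/678223072849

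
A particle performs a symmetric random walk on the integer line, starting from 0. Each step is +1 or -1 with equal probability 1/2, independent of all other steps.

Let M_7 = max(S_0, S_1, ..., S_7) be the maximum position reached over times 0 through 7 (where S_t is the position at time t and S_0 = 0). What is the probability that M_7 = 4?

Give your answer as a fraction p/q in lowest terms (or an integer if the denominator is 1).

Let M_7 = max(S_0,...,S_7). Use the reflection principle: for j ≥ 1, #{paths with M_7 ≥ j} = #{S_7 ≥ j} + #{S_7 ≥ j+1}.
By reflection, #{M_7 ≥ 4} = #{S_7 ≥ 4} + #{S_7 ≥ 5} = 8 + 8 = 16.
#{M_7 ≥ 5} = #{S_7 ≥ 5} + #{S_7 ≥ 6} = 8 + 1 = 9.
#{M_7 = 4} = 16 - 9 = 7.
P(M_7 = 4) = 7/128 = 7/128

Answer: 7/128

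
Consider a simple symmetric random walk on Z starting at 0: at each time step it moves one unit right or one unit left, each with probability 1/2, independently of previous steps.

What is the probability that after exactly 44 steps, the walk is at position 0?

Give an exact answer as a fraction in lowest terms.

To return to 0 after 44 steps: need exactly 22 steps of +1 and 22 of -1.
Favorable paths: C(44,22) = 2104098963720
Total paths: 2^44 = 17592186044416
P = 2104098963720/17592186044416 = 263012370465/2199023255552

Answer: 263012370465/2199023255552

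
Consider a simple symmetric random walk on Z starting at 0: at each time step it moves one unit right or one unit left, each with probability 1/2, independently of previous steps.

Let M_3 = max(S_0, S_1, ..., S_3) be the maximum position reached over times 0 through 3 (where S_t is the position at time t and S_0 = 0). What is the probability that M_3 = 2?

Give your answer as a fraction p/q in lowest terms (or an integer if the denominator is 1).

Let M_3 = max(S_0,...,S_3). Use the reflection principle: for j ≥ 1, #{paths with M_3 ≥ j} = #{S_3 ≥ j} + #{S_3 ≥ j+1}.
By reflection, #{M_3 ≥ 2} = #{S_3 ≥ 2} + #{S_3 ≥ 3} = 1 + 1 = 2.
#{M_3 ≥ 3} = #{S_3 ≥ 3} + #{S_3 ≥ 4} = 1 + 0 = 1.
#{M_3 = 2} = 2 - 1 = 1.
P(M_3 = 2) = 1/8 = 1/8

Answer: 1/8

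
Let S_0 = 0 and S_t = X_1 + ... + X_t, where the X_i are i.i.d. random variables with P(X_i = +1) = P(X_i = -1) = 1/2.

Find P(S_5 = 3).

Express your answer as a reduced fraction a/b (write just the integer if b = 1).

To reach position 3 after 5 steps: need 4 steps of +1 and 1 of -1.
Favorable paths: C(5,4) = 5
Total paths: 2^5 = 32
P = 5/32 = 5/32

Answer: 5/32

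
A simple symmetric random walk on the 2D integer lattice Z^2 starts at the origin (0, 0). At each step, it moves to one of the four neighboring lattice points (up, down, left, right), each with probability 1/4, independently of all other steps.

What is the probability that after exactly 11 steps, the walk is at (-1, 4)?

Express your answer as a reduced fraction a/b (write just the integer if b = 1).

Let h be the number of horizontal steps (so 11-h are vertical). To end at (-1,4) need (h-1)/2 right-steps and ((11-h)+4)/2 up-steps.
Sum over h with 1 ≤ h ≤ 7, h ≡ 1 (mod 2), 11-h ≡ 0 (mod 2):
h=1: C(11,1)·C(1,0)·C(10,7) = 11·1·120 = 1320
h=3: C(11,3)·C(3,1)·C(8,6) = 165·3·28 = 13860
h=5: C(11,5)·C(5,2)·C(6,5) = 462·10·6 = 27720
h=7: C(11,7)·C(7,3)·C(4,4) = 330·35·1 = 11550
Total favorable: 54450
Total paths: 4^11 = 4194304
P = 54450/4194304 = 27225/2097152

Answer: 27225/2097152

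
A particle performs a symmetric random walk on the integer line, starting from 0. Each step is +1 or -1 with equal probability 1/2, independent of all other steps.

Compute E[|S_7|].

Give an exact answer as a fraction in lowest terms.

S_7 takes values m ≡ 1 (mod 2) with |m| ≤ 7; P(S_7=m) = C(7,(7+m)/2)/2^7.
Total paths: 2^7 = 128
Distribution: P(S=-7)=1/128, P(S=-5)=7/128, P(S=-3)=21/128, P(S=-1)=35/128, P(S=1)=35/128, P(S=3)=21/128, P(S=5)=7/128, P(S=7)=1/128
E[|S_7|] = Σ_m |m|·P(S_7=m) = 280/128 = 35/16

Answer: 35/16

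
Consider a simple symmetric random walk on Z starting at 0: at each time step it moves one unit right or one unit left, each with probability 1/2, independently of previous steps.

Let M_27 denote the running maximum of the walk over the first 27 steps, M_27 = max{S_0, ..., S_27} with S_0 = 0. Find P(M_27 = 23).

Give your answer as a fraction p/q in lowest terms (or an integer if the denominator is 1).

Let M_27 = max(S_0,...,S_27). Use the reflection principle: for j ≥ 1, #{paths with M_27 ≥ j} = #{S_27 ≥ j} + #{S_27 ≥ j+1}.
By reflection, #{M_27 ≥ 23} = #{S_27 ≥ 23} + #{S_27 ≥ 24} = 379 + 28 = 407.
#{M_27 ≥ 24} = #{S_27 ≥ 24} + #{S_27 ≥ 25} = 28 + 28 = 56.
#{M_27 = 23} = 407 - 56 = 351.
P(M_27 = 23) = 351/134217728 = 351/134217728

Answer: 351/134217728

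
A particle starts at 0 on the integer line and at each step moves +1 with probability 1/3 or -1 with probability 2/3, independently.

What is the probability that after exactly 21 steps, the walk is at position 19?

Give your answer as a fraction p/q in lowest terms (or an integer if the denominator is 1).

To reach position 19 after 21 steps: need 20 steps of +1 and 1 step of -1.
Number of such sequences: C(21,20) = 21
Each has probability (1/3)^20 · (2/3)^1 = 2/10460353203
P = 21 · 2/10460353203 = 14/3486784401

Answer: 14/3486784401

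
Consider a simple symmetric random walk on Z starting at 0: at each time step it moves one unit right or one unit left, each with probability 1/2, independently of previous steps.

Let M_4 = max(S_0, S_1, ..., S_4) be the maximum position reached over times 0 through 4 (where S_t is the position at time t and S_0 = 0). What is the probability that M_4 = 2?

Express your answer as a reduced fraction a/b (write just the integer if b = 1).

Answer: 1/4

Derivation:
Let M_4 = max(S_0,...,S_4). Use the reflection principle: for j ≥ 1, #{paths with M_4 ≥ j} = #{S_4 ≥ j} + #{S_4 ≥ j+1}.
By reflection, #{M_4 ≥ 2} = #{S_4 ≥ 2} + #{S_4 ≥ 3} = 5 + 1 = 6.
#{M_4 ≥ 3} = #{S_4 ≥ 3} + #{S_4 ≥ 4} = 1 + 1 = 2.
#{M_4 = 2} = 6 - 2 = 4.
P(M_4 = 2) = 4/16 = 1/4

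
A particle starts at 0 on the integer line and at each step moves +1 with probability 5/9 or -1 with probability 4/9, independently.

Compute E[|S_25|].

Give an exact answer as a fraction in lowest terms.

S_25 takes values m ≡ 1 (mod 2) with |m| ≤ 25; P(S_25=m) = C(25,(25+m)/2) · (5/9)^((25+m)/2) · (4/9)^((25-m)/2).
Distribution: P(S=-25)=1125899906842624/717897987691852588770249, P(S=-23)=35184372088832000/717897987691852588770249, P(S=-21)=175921860444160000/239299329230617529590083, P(S=-19)=5057753487769600000/717897987691852588770249, P(S=-17)=34772055228416000000/717897987691852588770249, P(S=-15)=60851096649728000000/239299329230617529590083, P(S=-13)=760638708121600000000/717897987691852588770249, P(S=-11)=2580738473984000000000/717897987691852588770249, P(S=-9)=806480773120000000000/79766443076872509863361, P(S=-7)=17137716428800000000000/717897987691852588770249, P(S=-5)=34275432857600000000000/717897987691852588770249, P(S=-3)=19474677760000000000000/239299329230617529590083, P(S=-1)=85201715200000000000000/717897987691852588770249, P(S=1)=106502144000000000000000/717897987691852588770249, P(S=3)=38036480000000000000000/239299329230617529590083, P(S=5)=104600320000000000000000/717897987691852588770249, P(S=7)=81719000000000000000000/717897987691852588770249, P(S=9)=6008750000000000000000/79766443076872509863361, P(S=11)=30043750000000000000000/717897987691852588770249, P(S=13)=13835937500000000000000/717897987691852588770249, P(S=15)=1729492187500000000000/239299329230617529590083, P(S=17)=1544189453125000000000/717897987691852588770249, P(S=19)=350952148437500000000/717897987691852588770249, P(S=21)=19073486328125000000/239299329230617529590083, P(S=23)=5960464477539062500/717897987691852588770249, P(S=25)=298023223876953125/717897987691852588770249
E[|S_25|] = Σ_m |m|·P(S_25=m) = 367985409756062960883025/79766443076872509863361

Answer: 367985409756062960883025/79766443076872509863361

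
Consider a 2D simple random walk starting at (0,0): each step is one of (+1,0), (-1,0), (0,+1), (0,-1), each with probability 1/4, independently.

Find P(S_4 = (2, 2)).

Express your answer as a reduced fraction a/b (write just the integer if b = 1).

Let h be the number of horizontal steps (so 4-h are vertical). To end at (2,2) need (h+2)/2 right-steps and ((4-h)+2)/2 up-steps.
Sum over h with 2 ≤ h ≤ 2, h ≡ 0 (mod 2), 4-h ≡ 0 (mod 2):
h=2: C(4,2)·C(2,2)·C(2,2) = 6·1·1 = 6
Total favorable: 6
Total paths: 4^4 = 256
P = 6/256 = 3/128

Answer: 3/128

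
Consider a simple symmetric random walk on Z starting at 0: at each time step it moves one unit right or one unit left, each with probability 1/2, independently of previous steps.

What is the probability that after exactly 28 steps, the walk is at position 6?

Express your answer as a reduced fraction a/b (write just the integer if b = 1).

To reach position 6 after 28 steps: need 17 steps of +1 and 11 of -1.
Favorable paths: C(28,17) = 21474180
Total paths: 2^28 = 268435456
P = 21474180/268435456 = 5368545/67108864

Answer: 5368545/67108864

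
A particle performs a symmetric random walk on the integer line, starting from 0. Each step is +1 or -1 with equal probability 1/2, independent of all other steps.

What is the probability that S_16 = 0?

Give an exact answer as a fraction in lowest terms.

Answer: 6435/32768

Derivation:
To return to 0 after 16 steps: need exactly 8 steps of +1 and 8 of -1.
Favorable paths: C(16,8) = 12870
Total paths: 2^16 = 65536
P = 12870/65536 = 6435/32768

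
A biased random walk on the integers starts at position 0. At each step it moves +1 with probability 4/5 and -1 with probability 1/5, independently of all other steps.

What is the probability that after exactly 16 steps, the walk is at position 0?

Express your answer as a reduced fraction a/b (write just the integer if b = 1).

Answer: 168689664/30517578125

Derivation:
To be at 0 after 16 steps: need exactly 8 steps of +1 and 8 of -1.
Number of such sequences: C(16,8) = 12870
Each has probability (4/5)^8 · (1/5)^8 = 65536/152587890625
P = 12870 · 65536/152587890625 = 168689664/30517578125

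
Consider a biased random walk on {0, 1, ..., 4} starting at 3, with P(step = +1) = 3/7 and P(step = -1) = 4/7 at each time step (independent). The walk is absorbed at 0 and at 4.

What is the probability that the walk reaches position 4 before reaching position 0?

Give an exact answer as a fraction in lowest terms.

Biased walk: p = 3/7, q = 4/7, r = q/p = 4/3
Gambler's ruin: P(hit 4 before 0 | start at 3) = (1 - r^a)/(1 - r^N)
r^3 = 64/27; r^4 = 256/81
P = (1 - 64/27) / (1 - 256/81) = -37/27 / -175/81 = 111/175

Answer: 111/175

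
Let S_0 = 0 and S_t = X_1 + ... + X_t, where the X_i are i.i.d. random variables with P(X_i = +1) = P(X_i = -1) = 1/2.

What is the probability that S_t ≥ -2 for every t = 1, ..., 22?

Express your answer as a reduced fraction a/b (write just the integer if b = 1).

Let f(t,s) = #length-t paths at position s with S_1..S_t all ≥ -2.
f(t,s) = f(t-1,s-1) + f(t-1,s+1) for s ≥ -2; f(t,s) = 0 for s < -2.
t=0: f(0,0)=1
t=1: f(1,-1)=1 f(1,1)=1
t=2: f(2,-2)=1 f(2,0)=2 f(2,2)=1
t=3: f(3,-1)=3 f(3,1)=3 f(3,3)=1
t=4: f(4,-2)=3 f(4,0)=6 f(4,2)=4 f(4,4)=1
t=5: f(5,-1)=9 f(5,1)=10 f(5,3)=5 f(5,5)=1
t=6: f(6,-2)=9 f(6,0)=19 f(6,2)=15 f(6,4)=6 f(6,6)=1
t=7: f(7,-1)=28 f(7,1)=34 f(7,3)=21 f(7,5)=7 f(7,7)=1
t=8: f(8,-2)=28 f(8,0)=62 f(8,2)=55 f(8,4)=28 f(8,6)=8 f(8,8)=1
t=9: f(9,-1)=90 f(9,1)=117 f(9,3)=83 f(9,5)=36 f(9,7)=9 f(9,9)=1
t=10: f(10,-2)=90 f(10,0)=207 f(10,2)=200 f(10,4)=119 f(10,6)=45 f(10,8)=10 f(10,10)=1
t=11: f(11,-1)=297 f(11,1)=407 f(11,3)=319 f(11,5)=164 f(11,7)=55 f(11,9)=11 f(11,11)=1
t=12: f(12,-2)=297 f(12,0)=704 f(12,2)=726 f(12,4)=483 f(12,6)=219 f(12,8)=66 f(12,10)=12 f(12,12)=1
t=13: f(13,-1)=1001 f(13,1)=1430 f(13,3)=1209 f(13,5)=702 f(13,7)=285 f(13,9)=78 f(13,11)=13 f(13,13)=1
t=14: f(14,-2)=1001 f(14,0)=2431 f(14,2)=2639 f(14,4)=1911 f(14,6)=987 f(14,8)=363 f(14,10)=91 f(14,12)=14 f(14,14)=1
t=15: f(15,-1)=3432 f(15,1)=5070 f(15,3)=4550 f(15,5)=2898 f(15,7)=1350 f(15,9)=454 f(15,11)=105 f(15,13)=15 f(15,15)=1
t=16: f(16,-2)=3432 f(16,0)=8502 f(16,2)=9620 f(16,4)=7448 f(16,6)=4248 f(16,8)=1804 f(16,10)=559 f(16,12)=120 f(16,14)=16 f(16,16)=1
t=17: f(17,-1)=11934 f(17,1)=18122 f(17,3)=17068 f(17,5)=11696 f(17,7)=6052 f(17,9)=2363 f(17,11)=679 f(17,13)=136 f(17,15)=17 f(17,17)=1
t=18: f(18,-2)=11934 f(18,0)=30056 f(18,2)=35190 f(18,4)=28764 f(18,6)=17748 f(18,8)=8415 f(18,10)=3042 f(18,12)=815 f(18,14)=153 f(18,16)=18 f(18,18)=1
t=19: f(19,-1)=41990 f(19,1)=65246 f(19,3)=63954 f(19,5)=46512 f(19,7)=26163 f(19,9)=11457 f(19,11)=3857 f(19,13)=968 f(19,15)=171 f(19,17)=19 f(19,19)=1
t=20: f(20,-2)=41990 f(20,0)=107236 f(20,2)=129200 f(20,4)=110466 f(20,6)=72675 f(20,8)=37620 f(20,10)=15314 f(20,12)=4825 f(20,14)=1139 f(20,16)=190 f(20,18)=20 f(20,20)=1
t=21: f(21,-1)=149226 f(21,1)=236436 f(21,3)=239666 f(21,5)=183141 f(21,7)=110295 f(21,9)=52934 f(21,11)=20139 f(21,13)=5964 f(21,15)=1329 f(21,17)=210 f(21,19)=21 f(21,21)=1
t=22: f(22,-2)=149226 f(22,0)=385662 f(22,2)=476102 f(22,4)=422807 f(22,6)=293436 f(22,8)=163229 f(22,10)=73073 f(22,12)=26103 f(22,14)=7293 f(22,16)=1539 f(22,18)=231 f(22,20)=22 f(22,22)=1
Σ_s f(22,s) = 1998724
P = 1998724/4194304 = 499681/1048576

Answer: 499681/1048576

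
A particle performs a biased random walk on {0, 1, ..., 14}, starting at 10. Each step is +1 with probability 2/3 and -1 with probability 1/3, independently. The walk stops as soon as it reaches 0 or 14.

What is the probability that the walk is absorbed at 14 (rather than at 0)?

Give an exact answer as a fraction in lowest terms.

Biased walk: p = 2/3, q = 1/3, r = q/p = 1/2
Gambler's ruin: P(hit 14 before 0 | start at 10) = (1 - r^a)/(1 - r^N)
r^10 = 1/1024; r^14 = 1/16384
P = (1 - 1/1024) / (1 - 1/16384) = 1023/1024 / 16383/16384 = 5456/5461

Answer: 5456/5461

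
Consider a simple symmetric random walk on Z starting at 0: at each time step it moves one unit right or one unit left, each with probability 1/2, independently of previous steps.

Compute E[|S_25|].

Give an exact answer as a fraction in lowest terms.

S_25 takes values m ≡ 1 (mod 2) with |m| ≤ 25; P(S_25=m) = C(25,(25+m)/2)/2^25.
Total paths: 2^25 = 33554432
Distribution: P(S=-25)=1/33554432, P(S=-23)=25/33554432, P(S=-21)=300/33554432, P(S=-19)=2300/33554432, P(S=-17)=12650/33554432, P(S=-15)=53130/33554432, P(S=-13)=177100/33554432, P(S=-11)=480700/33554432, P(S=-9)=1081575/33554432, P(S=-7)=2042975/33554432, P(S=-5)=3268760/33554432, P(S=-3)=4457400/33554432, P(S=-1)=5200300/33554432, P(S=1)=5200300/33554432, P(S=3)=4457400/33554432, P(S=5)=3268760/33554432, P(S=7)=2042975/33554432, P(S=9)=1081575/33554432, P(S=11)=480700/33554432, P(S=13)=177100/33554432, P(S=15)=53130/33554432, P(S=17)=12650/33554432, P(S=19)=2300/33554432, P(S=21)=300/33554432, P(S=23)=25/33554432, P(S=25)=1/33554432
E[|S_25|] = Σ_m |m|·P(S_25=m) = 135207800/33554432 = 16900975/4194304

Answer: 16900975/4194304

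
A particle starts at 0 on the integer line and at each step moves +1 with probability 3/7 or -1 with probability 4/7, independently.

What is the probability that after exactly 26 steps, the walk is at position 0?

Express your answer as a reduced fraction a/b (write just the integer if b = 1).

Answer: 158970504552225177600/1341068619663964900807

Derivation:
To be at 0 after 26 steps: need exactly 13 steps of +1 and 13 of -1.
Number of such sequences: C(26,13) = 10400600
Each has probability (3/7)^13 · (4/7)^13 = 106993205379072/9387480337647754305649
P = 10400600 · 106993205379072/9387480337647754305649 = 158970504552225177600/1341068619663964900807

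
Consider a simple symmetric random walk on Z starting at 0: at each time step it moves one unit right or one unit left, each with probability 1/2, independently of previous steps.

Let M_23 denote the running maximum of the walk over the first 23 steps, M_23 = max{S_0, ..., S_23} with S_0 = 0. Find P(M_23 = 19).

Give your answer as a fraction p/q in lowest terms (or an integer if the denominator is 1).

Answer: 253/8388608

Derivation:
Let M_23 = max(S_0,...,S_23). Use the reflection principle: for j ≥ 1, #{paths with M_23 ≥ j} = #{S_23 ≥ j} + #{S_23 ≥ j+1}.
By reflection, #{M_23 ≥ 19} = #{S_23 ≥ 19} + #{S_23 ≥ 20} = 277 + 24 = 301.
#{M_23 ≥ 20} = #{S_23 ≥ 20} + #{S_23 ≥ 21} = 24 + 24 = 48.
#{M_23 = 19} = 301 - 48 = 253.
P(M_23 = 19) = 253/8388608 = 253/8388608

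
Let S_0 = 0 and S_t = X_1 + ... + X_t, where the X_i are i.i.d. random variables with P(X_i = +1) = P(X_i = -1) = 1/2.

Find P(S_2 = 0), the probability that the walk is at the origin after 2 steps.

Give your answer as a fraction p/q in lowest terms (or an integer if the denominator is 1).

Answer: 1/2

Derivation:
To return to 0 after 2 steps: need exactly 1 step of +1 and 1 of -1.
Favorable paths: C(2,1) = 2
Total paths: 2^2 = 4
P = 2/4 = 1/2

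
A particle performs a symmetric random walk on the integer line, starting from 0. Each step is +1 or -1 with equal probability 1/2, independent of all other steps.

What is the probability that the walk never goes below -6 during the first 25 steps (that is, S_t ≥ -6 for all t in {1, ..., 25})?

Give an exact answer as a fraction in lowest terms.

Answer: 27895895/33554432

Derivation:
Let f(t,s) = #length-t paths at position s with S_1..S_t all ≥ -6.
f(t,s) = f(t-1,s-1) + f(t-1,s+1) for s ≥ -6; f(t,s) = 0 for s < -6.
t=0: f(0,0)=1
t=1: f(1,-1)=1 f(1,1)=1
t=2: f(2,-2)=1 f(2,0)=2 f(2,2)=1
t=3: f(3,-3)=1 f(3,-1)=3 f(3,1)=3 f(3,3)=1
t=4: f(4,-4)=1 f(4,-2)=4 f(4,0)=6 f(4,2)=4 f(4,4)=1
t=5: f(5,-5)=1 f(5,-3)=5 f(5,-1)=10 f(5,1)=10 f(5,3)=5 f(5,5)=1
t=6: f(6,-6)=1 f(6,-4)=6 f(6,-2)=15 f(6,0)=20 f(6,2)=15 f(6,4)=6 f(6,6)=1
t=7: f(7,-5)=7 f(7,-3)=21 f(7,-1)=35 f(7,1)=35 f(7,3)=21 f(7,5)=7 f(7,7)=1
t=8: f(8,-6)=7 f(8,-4)=28 f(8,-2)=56 f(8,0)=70 f(8,2)=56 f(8,4)=28 f(8,6)=8 f(8,8)=1
t=9: f(9,-5)=35 f(9,-3)=84 f(9,-1)=126 f(9,1)=126 f(9,3)=84 f(9,5)=36 f(9,7)=9 f(9,9)=1
t=10: f(10,-6)=35 f(10,-4)=119 f(10,-2)=210 f(10,0)=252 f(10,2)=210 f(10,4)=120 f(10,6)=45 f(10,8)=10 f(10,10)=1
t=11: f(11,-5)=154 f(11,-3)=329 f(11,-1)=462 f(11,1)=462 f(11,3)=330 f(11,5)=165 f(11,7)=55 f(11,9)=11 f(11,11)=1
t=12: f(12,-6)=154 f(12,-4)=483 f(12,-2)=791 f(12,0)=924 f(12,2)=792 f(12,4)=495 f(12,6)=220 f(12,8)=66 f(12,10)=12 f(12,12)=1
t=13: f(13,-5)=637 f(13,-3)=1274 f(13,-1)=1715 f(13,1)=1716 f(13,3)=1287 f(13,5)=715 f(13,7)=286 f(13,9)=78 f(13,11)=13 f(13,13)=1
t=14: f(14,-6)=637 f(14,-4)=1911 f(14,-2)=2989 f(14,0)=3431 f(14,2)=3003 f(14,4)=2002 f(14,6)=1001 f(14,8)=364 f(14,10)=91 f(14,12)=14 f(14,14)=1
t=15: f(15,-5)=2548 f(15,-3)=4900 f(15,-1)=6420 f(15,1)=6434 f(15,3)=5005 f(15,5)=3003 f(15,7)=1365 f(15,9)=455 f(15,11)=105 f(15,13)=15 f(15,15)=1
t=16: f(16,-6)=2548 f(16,-4)=7448 f(16,-2)=11320 f(16,0)=12854 f(16,2)=11439 f(16,4)=8008 f(16,6)=4368 f(16,8)=1820 f(16,10)=560 f(16,12)=120 f(16,14)=16 f(16,16)=1
t=17: f(17,-5)=9996 f(17,-3)=18768 f(17,-1)=24174 f(17,1)=24293 f(17,3)=19447 f(17,5)=12376 f(17,7)=6188 f(17,9)=2380 f(17,11)=680 f(17,13)=136 f(17,15)=17 f(17,17)=1
t=18: f(18,-6)=9996 f(18,-4)=28764 f(18,-2)=42942 f(18,0)=48467 f(18,2)=43740 f(18,4)=31823 f(18,6)=18564 f(18,8)=8568 f(18,10)=3060 f(18,12)=816 f(18,14)=153 f(18,16)=18 f(18,18)=1
t=19: f(19,-5)=38760 f(19,-3)=71706 f(19,-1)=91409 f(19,1)=92207 f(19,3)=75563 f(19,5)=50387 f(19,7)=27132 f(19,9)=11628 f(19,11)=3876 f(19,13)=969 f(19,15)=171 f(19,17)=19 f(19,19)=1
t=20: f(20,-6)=38760 f(20,-4)=110466 f(20,-2)=163115 f(20,0)=183616 f(20,2)=167770 f(20,4)=125950 f(20,6)=77519 f(20,8)=38760 f(20,10)=15504 f(20,12)=4845 f(20,14)=1140 f(20,16)=190 f(20,18)=20 f(20,20)=1
t=21: f(21,-5)=149226 f(21,-3)=273581 f(21,-1)=346731 f(21,1)=351386 f(21,3)=293720 f(21,5)=203469 f(21,7)=116279 f(21,9)=54264 f(21,11)=20349 f(21,13)=5985 f(21,15)=1330 f(21,17)=210 f(21,19)=21 f(21,21)=1
t=22: f(22,-6)=149226 f(22,-4)=422807 f(22,-2)=620312 f(22,0)=698117 f(22,2)=645106 f(22,4)=497189 f(22,6)=319748 f(22,8)=170543 f(22,10)=74613 f(22,12)=26334 f(22,14)=7315 f(22,16)=1540 f(22,18)=231 f(22,20)=22 f(22,22)=1
t=23: f(23,-5)=572033 f(23,-3)=1043119 f(23,-1)=1318429 f(23,1)=1343223 f(23,3)=1142295 f(23,5)=816937 f(23,7)=490291 f(23,9)=245156 f(23,11)=100947 f(23,13)=33649 f(23,15)=8855 f(23,17)=1771 f(23,19)=253 f(23,21)=23 f(23,23)=1
t=24: f(24,-6)=572033 f(24,-4)=1615152 f(24,-2)=2361548 f(24,0)=2661652 f(24,2)=2485518 f(24,4)=1959232 f(24,6)=1307228 f(24,8)=735447 f(24,10)=346103 f(24,12)=134596 f(24,14)=42504 f(24,16)=10626 f(24,18)=2024 f(24,20)=276 f(24,22)=24 f(24,24)=1
t=25: f(25,-5)=2187185 f(25,-3)=3976700 f(25,-1)=5023200 f(25,1)=5147170 f(25,3)=4444750 f(25,5)=3266460 f(25,7)=2042675 f(25,9)=1081550 f(25,11)=480699 f(25,13)=177100 f(25,15)=53130 f(25,17)=12650 f(25,19)=2300 f(25,21)=300 f(25,23)=25 f(25,25)=1
Σ_s f(25,s) = 27895895
P = 27895895/33554432 = 27895895/33554432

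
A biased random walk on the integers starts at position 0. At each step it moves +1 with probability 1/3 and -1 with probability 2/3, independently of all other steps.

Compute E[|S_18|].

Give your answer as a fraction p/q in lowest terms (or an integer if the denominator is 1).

S_18 takes values m ≡ 0 (mod 2) with |m| ≤ 18; P(S_18=m) = C(18,(18+m)/2) · (1/3)^((18+m)/2) · (2/3)^((18-m)/2).
Distribution: P(S=-18)=262144/387420489, P(S=-16)=262144/43046721, P(S=-14)=1114112/43046721, P(S=-12)=8912896/129140163, P(S=-10)=5570560/43046721, P(S=-8)=7798784/43046721, P(S=-6)=25346048/129140163, P(S=-4)=7241728/43046721, P(S=-2)=4978688/43046721, P(S=0)=24893440/387420489, P(S=2)=1244672/43046721, P(S=4)=452608/43046721, P(S=6)=396032/129140163, P(S=8)=30464/43046721, P(S=10)=5440/43046721, P(S=12)=2176/129140163, P(S=14)=68/43046721, P(S=16)=4/43046721, P(S=18)=1/387420489
E[|S_18|] = Σ_m |m|·P(S_18=m) = 269079674/43046721

Answer: 269079674/43046721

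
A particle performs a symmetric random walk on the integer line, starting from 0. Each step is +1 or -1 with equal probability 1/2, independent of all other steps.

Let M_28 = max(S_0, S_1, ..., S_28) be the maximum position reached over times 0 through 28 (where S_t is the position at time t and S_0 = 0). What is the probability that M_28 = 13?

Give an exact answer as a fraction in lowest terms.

Answer: 148005/33554432

Derivation:
Let M_28 = max(S_0,...,S_28). Use the reflection principle: for j ≥ 1, #{paths with M_28 ≥ j} = #{S_28 ≥ j} + #{S_28 ≥ j+1}.
By reflection, #{M_28 ≥ 13} = #{S_28 ≥ 13} + #{S_28 ≥ 14} = 1683218 + 1683218 = 3366436.
#{M_28 ≥ 14} = #{S_28 ≥ 14} + #{S_28 ≥ 15} = 1683218 + 499178 = 2182396.
#{M_28 = 13} = 3366436 - 2182396 = 1184040.
P(M_28 = 13) = 1184040/268435456 = 148005/33554432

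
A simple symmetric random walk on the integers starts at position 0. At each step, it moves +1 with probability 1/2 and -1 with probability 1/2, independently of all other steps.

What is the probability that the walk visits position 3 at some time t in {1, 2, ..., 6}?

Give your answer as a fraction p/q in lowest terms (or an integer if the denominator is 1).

Count via complement. Let g(t,s) = #length-t paths at position s with S_1..S_t all ≠ 3.
g(t,s) = g(t-1,s-1) + g(t-1,s+1) for s ≠ 3; g(t,3) = 0.
t=0: g(0,0)=1
t=1: g(1,-1)=1 g(1,1)=1
t=2: g(2,-2)=1 g(2,0)=2 g(2,2)=1
t=3: g(3,-3)=1 g(3,-1)=3 g(3,1)=3
t=4: g(4,-4)=1 g(4,-2)=4 g(4,0)=6 g(4,2)=3
t=5: g(5,-5)=1 g(5,-3)=5 g(5,-1)=10 g(5,1)=9
t=6: g(6,-6)=1 g(6,-4)=6 g(6,-2)=15 g(6,0)=19 g(6,2)=9
Paths never hitting 3: Σ_s g(6,s) = 50
Paths hitting 3: 2^6 - 50 = 14
P = 14/64 = 7/32

Answer: 7/32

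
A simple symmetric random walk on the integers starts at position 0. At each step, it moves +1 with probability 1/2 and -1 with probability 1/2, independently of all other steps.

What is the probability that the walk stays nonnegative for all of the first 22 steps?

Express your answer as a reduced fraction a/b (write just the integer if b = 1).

Answer: 88179/524288

Derivation:
Let f(t,s) = #length-t paths at position s with S_1..S_t all ≥ 0.
f(t,s) = f(t-1,s-1) + f(t-1,s+1) for s ≥ 0; f(t,s) = 0 for s < 0.
t=0: f(0,0)=1
t=1: f(1,1)=1
t=2: f(2,0)=1 f(2,2)=1
t=3: f(3,1)=2 f(3,3)=1
t=4: f(4,0)=2 f(4,2)=3 f(4,4)=1
t=5: f(5,1)=5 f(5,3)=4 f(5,5)=1
t=6: f(6,0)=5 f(6,2)=9 f(6,4)=5 f(6,6)=1
t=7: f(7,1)=14 f(7,3)=14 f(7,5)=6 f(7,7)=1
t=8: f(8,0)=14 f(8,2)=28 f(8,4)=20 f(8,6)=7 f(8,8)=1
t=9: f(9,1)=42 f(9,3)=48 f(9,5)=27 f(9,7)=8 f(9,9)=1
t=10: f(10,0)=42 f(10,2)=90 f(10,4)=75 f(10,6)=35 f(10,8)=9 f(10,10)=1
t=11: f(11,1)=132 f(11,3)=165 f(11,5)=110 f(11,7)=44 f(11,9)=10 f(11,11)=1
t=12: f(12,0)=132 f(12,2)=297 f(12,4)=275 f(12,6)=154 f(12,8)=54 f(12,10)=11 f(12,12)=1
t=13: f(13,1)=429 f(13,3)=572 f(13,5)=429 f(13,7)=208 f(13,9)=65 f(13,11)=12 f(13,13)=1
t=14: f(14,0)=429 f(14,2)=1001 f(14,4)=1001 f(14,6)=637 f(14,8)=273 f(14,10)=77 f(14,12)=13 f(14,14)=1
t=15: f(15,1)=1430 f(15,3)=2002 f(15,5)=1638 f(15,7)=910 f(15,9)=350 f(15,11)=90 f(15,13)=14 f(15,15)=1
t=16: f(16,0)=1430 f(16,2)=3432 f(16,4)=3640 f(16,6)=2548 f(16,8)=1260 f(16,10)=440 f(16,12)=104 f(16,14)=15 f(16,16)=1
t=17: f(17,1)=4862 f(17,3)=7072 f(17,5)=6188 f(17,7)=3808 f(17,9)=1700 f(17,11)=544 f(17,13)=119 f(17,15)=16 f(17,17)=1
t=18: f(18,0)=4862 f(18,2)=11934 f(18,4)=13260 f(18,6)=9996 f(18,8)=5508 f(18,10)=2244 f(18,12)=663 f(18,14)=135 f(18,16)=17 f(18,18)=1
t=19: f(19,1)=16796 f(19,3)=25194 f(19,5)=23256 f(19,7)=15504 f(19,9)=7752 f(19,11)=2907 f(19,13)=798 f(19,15)=152 f(19,17)=18 f(19,19)=1
t=20: f(20,0)=16796 f(20,2)=41990 f(20,4)=48450 f(20,6)=38760 f(20,8)=23256 f(20,10)=10659 f(20,12)=3705 f(20,14)=950 f(20,16)=170 f(20,18)=19 f(20,20)=1
t=21: f(21,1)=58786 f(21,3)=90440 f(21,5)=87210 f(21,7)=62016 f(21,9)=33915 f(21,11)=14364 f(21,13)=4655 f(21,15)=1120 f(21,17)=189 f(21,19)=20 f(21,21)=1
t=22: f(22,0)=58786 f(22,2)=149226 f(22,4)=177650 f(22,6)=149226 f(22,8)=95931 f(22,10)=48279 f(22,12)=19019 f(22,14)=5775 f(22,16)=1309 f(22,18)=209 f(22,20)=21 f(22,22)=1
Σ_s f(22,s) = 705432
P = 705432/4194304 = 88179/524288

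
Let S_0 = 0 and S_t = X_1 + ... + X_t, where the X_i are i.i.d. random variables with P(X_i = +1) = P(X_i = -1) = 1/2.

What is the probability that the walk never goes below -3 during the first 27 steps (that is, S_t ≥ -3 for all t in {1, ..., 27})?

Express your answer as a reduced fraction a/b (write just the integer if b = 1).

Let f(t,s) = #length-t paths at position s with S_1..S_t all ≥ -3.
f(t,s) = f(t-1,s-1) + f(t-1,s+1) for s ≥ -3; f(t,s) = 0 for s < -3.
t=0: f(0,0)=1
t=1: f(1,-1)=1 f(1,1)=1
t=2: f(2,-2)=1 f(2,0)=2 f(2,2)=1
t=3: f(3,-3)=1 f(3,-1)=3 f(3,1)=3 f(3,3)=1
t=4: f(4,-2)=4 f(4,0)=6 f(4,2)=4 f(4,4)=1
t=5: f(5,-3)=4 f(5,-1)=10 f(5,1)=10 f(5,3)=5 f(5,5)=1
t=6: f(6,-2)=14 f(6,0)=20 f(6,2)=15 f(6,4)=6 f(6,6)=1
t=7: f(7,-3)=14 f(7,-1)=34 f(7,1)=35 f(7,3)=21 f(7,5)=7 f(7,7)=1
t=8: f(8,-2)=48 f(8,0)=69 f(8,2)=56 f(8,4)=28 f(8,6)=8 f(8,8)=1
t=9: f(9,-3)=48 f(9,-1)=117 f(9,1)=125 f(9,3)=84 f(9,5)=36 f(9,7)=9 f(9,9)=1
t=10: f(10,-2)=165 f(10,0)=242 f(10,2)=209 f(10,4)=120 f(10,6)=45 f(10,8)=10 f(10,10)=1
t=11: f(11,-3)=165 f(11,-1)=407 f(11,1)=451 f(11,3)=329 f(11,5)=165 f(11,7)=55 f(11,9)=11 f(11,11)=1
t=12: f(12,-2)=572 f(12,0)=858 f(12,2)=780 f(12,4)=494 f(12,6)=220 f(12,8)=66 f(12,10)=12 f(12,12)=1
t=13: f(13,-3)=572 f(13,-1)=1430 f(13,1)=1638 f(13,3)=1274 f(13,5)=714 f(13,7)=286 f(13,9)=78 f(13,11)=13 f(13,13)=1
t=14: f(14,-2)=2002 f(14,0)=3068 f(14,2)=2912 f(14,4)=1988 f(14,6)=1000 f(14,8)=364 f(14,10)=91 f(14,12)=14 f(14,14)=1
t=15: f(15,-3)=2002 f(15,-1)=5070 f(15,1)=5980 f(15,3)=4900 f(15,5)=2988 f(15,7)=1364 f(15,9)=455 f(15,11)=105 f(15,13)=15 f(15,15)=1
t=16: f(16,-2)=7072 f(16,0)=11050 f(16,2)=10880 f(16,4)=7888 f(16,6)=4352 f(16,8)=1819 f(16,10)=560 f(16,12)=120 f(16,14)=16 f(16,16)=1
t=17: f(17,-3)=7072 f(17,-1)=18122 f(17,1)=21930 f(17,3)=18768 f(17,5)=12240 f(17,7)=6171 f(17,9)=2379 f(17,11)=680 f(17,13)=136 f(17,15)=17 f(17,17)=1
t=18: f(18,-2)=25194 f(18,0)=40052 f(18,2)=40698 f(18,4)=31008 f(18,6)=18411 f(18,8)=8550 f(18,10)=3059 f(18,12)=816 f(18,14)=153 f(18,16)=18 f(18,18)=1
t=19: f(19,-3)=25194 f(19,-1)=65246 f(19,1)=80750 f(19,3)=71706 f(19,5)=49419 f(19,7)=26961 f(19,9)=11609 f(19,11)=3875 f(19,13)=969 f(19,15)=171 f(19,17)=19 f(19,19)=1
t=20: f(20,-2)=90440 f(20,0)=145996 f(20,2)=152456 f(20,4)=121125 f(20,6)=76380 f(20,8)=38570 f(20,10)=15484 f(20,12)=4844 f(20,14)=1140 f(20,16)=190 f(20,18)=20 f(20,20)=1
t=21: f(21,-3)=90440 f(21,-1)=236436 f(21,1)=298452 f(21,3)=273581 f(21,5)=197505 f(21,7)=114950 f(21,9)=54054 f(21,11)=20328 f(21,13)=5984 f(21,15)=1330 f(21,17)=210 f(21,19)=21 f(21,21)=1
t=22: f(22,-2)=326876 f(22,0)=534888 f(22,2)=572033 f(22,4)=471086 f(22,6)=312455 f(22,8)=169004 f(22,10)=74382 f(22,12)=26312 f(22,14)=7314 f(22,16)=1540 f(22,18)=231 f(22,20)=22 f(22,22)=1
t=23: f(23,-3)=326876 f(23,-1)=861764 f(23,1)=1106921 f(23,3)=1043119 f(23,5)=783541 f(23,7)=481459 f(23,9)=243386 f(23,11)=100694 f(23,13)=33626 f(23,15)=8854 f(23,17)=1771 f(23,19)=253 f(23,21)=23 f(23,23)=1
t=24: f(24,-2)=1188640 f(24,0)=1968685 f(24,2)=2150040 f(24,4)=1826660 f(24,6)=1265000 f(24,8)=724845 f(24,10)=344080 f(24,12)=134320 f(24,14)=42480 f(24,16)=10625 f(24,18)=2024 f(24,20)=276 f(24,22)=24 f(24,24)=1
t=25: f(25,-3)=1188640 f(25,-1)=3157325 f(25,1)=4118725 f(25,3)=3976700 f(25,5)=3091660 f(25,7)=1989845 f(25,9)=1068925 f(25,11)=478400 f(25,13)=176800 f(25,15)=53105 f(25,17)=12649 f(25,19)=2300 f(25,21)=300 f(25,23)=25 f(25,25)=1
t=26: f(26,-2)=4345965 f(26,0)=7276050 f(26,2)=8095425 f(26,4)=7068360 f(26,6)=5081505 f(26,8)=3058770 f(26,10)=1547325 f(26,12)=655200 f(26,14)=229905 f(26,16)=65754 f(26,18)=14949 f(26,20)=2600 f(26,22)=325 f(26,24)=26 f(26,26)=1
t=27: f(27,-3)=4345965 f(27,-1)=11622015 f(27,1)=15371475 f(27,3)=15163785 f(27,5)=12149865 f(27,7)=8140275 f(27,9)=4606095 f(27,11)=2202525 f(27,13)=885105 f(27,15)=295659 f(27,17)=80703 f(27,19)=17549 f(27,21)=2925 f(27,23)=351 f(27,25)=27 f(27,27)=1
Σ_s f(27,s) = 74884320
P = 74884320/134217728 = 2340135/4194304

Answer: 2340135/4194304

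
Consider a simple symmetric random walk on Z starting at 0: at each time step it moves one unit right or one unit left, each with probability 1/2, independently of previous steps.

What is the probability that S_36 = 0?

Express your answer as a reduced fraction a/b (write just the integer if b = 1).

To return to 0 after 36 steps: need exactly 18 steps of +1 and 18 of -1.
Favorable paths: C(36,18) = 9075135300
Total paths: 2^36 = 68719476736
P = 9075135300/68719476736 = 2268783825/17179869184

Answer: 2268783825/17179869184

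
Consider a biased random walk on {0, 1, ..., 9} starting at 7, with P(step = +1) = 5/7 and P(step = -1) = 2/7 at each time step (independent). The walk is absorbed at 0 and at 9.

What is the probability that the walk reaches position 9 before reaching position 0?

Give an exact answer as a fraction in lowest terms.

Answer: 649975/650871

Derivation:
Biased walk: p = 5/7, q = 2/7, r = q/p = 2/5
Gambler's ruin: P(hit 9 before 0 | start at 7) = (1 - r^a)/(1 - r^N)
r^7 = 128/78125; r^9 = 512/1953125
P = (1 - 128/78125) / (1 - 512/1953125) = 77997/78125 / 1952613/1953125 = 649975/650871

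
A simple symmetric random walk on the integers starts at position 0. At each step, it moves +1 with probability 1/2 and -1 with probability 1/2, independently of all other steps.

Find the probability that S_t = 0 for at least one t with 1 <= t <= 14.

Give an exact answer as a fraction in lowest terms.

Count via complement. Let g(t,s) = #length-t paths at position s with S_1..S_t all ≠ 0.
g(t,s) = g(t-1,s-1) + g(t-1,s+1) for s ≠ 0; g(t,0) = 0.
t=0: g(0,0)=1
t=1: g(1,-1)=1 g(1,1)=1
t=2: g(2,-2)=1 g(2,2)=1
t=3: g(3,-3)=1 g(3,-1)=1 g(3,1)=1 g(3,3)=1
t=4: g(4,-4)=1 g(4,-2)=2 g(4,2)=2 g(4,4)=1
t=5: g(5,-5)=1 g(5,-3)=3 g(5,-1)=2 g(5,1)=2 g(5,3)=3 g(5,5)=1
t=6: g(6,-6)=1 g(6,-4)=4 g(6,-2)=5 g(6,2)=5 g(6,4)=4 g(6,6)=1
t=7: g(7,-7)=1 g(7,-5)=5 g(7,-3)=9 g(7,-1)=5 g(7,1)=5 g(7,3)=9 g(7,5)=5 g(7,7)=1
t=8: g(8,-8)=1 g(8,-6)=6 g(8,-4)=14 g(8,-2)=14 g(8,2)=14 g(8,4)=14 g(8,6)=6 g(8,8)=1
t=9: g(9,-9)=1 g(9,-7)=7 g(9,-5)=20 g(9,-3)=28 g(9,-1)=14 g(9,1)=14 g(9,3)=28 g(9,5)=20 g(9,7)=7 g(9,9)=1
t=10: g(10,-10)=1 g(10,-8)=8 g(10,-6)=27 g(10,-4)=48 g(10,-2)=42 g(10,2)=42 g(10,4)=48 g(10,6)=27 g(10,8)=8 g(10,10)=1
t=11: g(11,-11)=1 g(11,-9)=9 g(11,-7)=35 g(11,-5)=75 g(11,-3)=90 g(11,-1)=42 g(11,1)=42 g(11,3)=90 g(11,5)=75 g(11,7)=35 g(11,9)=9 g(11,11)=1
t=12: g(12,-12)=1 g(12,-10)=10 g(12,-8)=44 g(12,-6)=110 g(12,-4)=165 g(12,-2)=132 g(12,2)=132 g(12,4)=165 g(12,6)=110 g(12,8)=44 g(12,10)=10 g(12,12)=1
t=13: g(13,-13)=1 g(13,-11)=11 g(13,-9)=54 g(13,-7)=154 g(13,-5)=275 g(13,-3)=297 g(13,-1)=132 g(13,1)=132 g(13,3)=297 g(13,5)=275 g(13,7)=154 g(13,9)=54 g(13,11)=11 g(13,13)=1
t=14: g(14,-14)=1 g(14,-12)=12 g(14,-10)=65 g(14,-8)=208 g(14,-6)=429 g(14,-4)=572 g(14,-2)=429 g(14,2)=429 g(14,4)=572 g(14,6)=429 g(14,8)=208 g(14,10)=65 g(14,12)=12 g(14,14)=1
Paths never hitting 0: Σ_s g(14,s) = 3432
Paths hitting 0: 2^14 - 3432 = 12952
P = 12952/16384 = 1619/2048

Answer: 1619/2048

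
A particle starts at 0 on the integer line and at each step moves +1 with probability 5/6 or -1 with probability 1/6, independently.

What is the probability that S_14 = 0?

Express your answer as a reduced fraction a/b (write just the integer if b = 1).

Answer: 11171875/3265173504

Derivation:
To be at 0 after 14 steps: need exactly 7 steps of +1 and 7 of -1.
Number of such sequences: C(14,7) = 3432
Each has probability (5/6)^7 · (1/6)^7 = 78125/78364164096
P = 3432 · 78125/78364164096 = 11171875/3265173504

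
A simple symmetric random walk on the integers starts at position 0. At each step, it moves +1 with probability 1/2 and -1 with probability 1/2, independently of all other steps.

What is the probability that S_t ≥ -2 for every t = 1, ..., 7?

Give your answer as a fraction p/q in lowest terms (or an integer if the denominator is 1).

Let f(t,s) = #length-t paths at position s with S_1..S_t all ≥ -2.
f(t,s) = f(t-1,s-1) + f(t-1,s+1) for s ≥ -2; f(t,s) = 0 for s < -2.
t=0: f(0,0)=1
t=1: f(1,-1)=1 f(1,1)=1
t=2: f(2,-2)=1 f(2,0)=2 f(2,2)=1
t=3: f(3,-1)=3 f(3,1)=3 f(3,3)=1
t=4: f(4,-2)=3 f(4,0)=6 f(4,2)=4 f(4,4)=1
t=5: f(5,-1)=9 f(5,1)=10 f(5,3)=5 f(5,5)=1
t=6: f(6,-2)=9 f(6,0)=19 f(6,2)=15 f(6,4)=6 f(6,6)=1
t=7: f(7,-1)=28 f(7,1)=34 f(7,3)=21 f(7,5)=7 f(7,7)=1
Σ_s f(7,s) = 91
P = 91/128 = 91/128

Answer: 91/128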